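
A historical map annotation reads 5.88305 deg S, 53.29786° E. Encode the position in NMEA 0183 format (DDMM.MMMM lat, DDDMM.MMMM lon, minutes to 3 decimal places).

φ: fractional part 0.883050 → 52.98300 minutes
Longitude: fractional part 0.297860 → 17.87160 minutes

0552.983,S / 05317.872,E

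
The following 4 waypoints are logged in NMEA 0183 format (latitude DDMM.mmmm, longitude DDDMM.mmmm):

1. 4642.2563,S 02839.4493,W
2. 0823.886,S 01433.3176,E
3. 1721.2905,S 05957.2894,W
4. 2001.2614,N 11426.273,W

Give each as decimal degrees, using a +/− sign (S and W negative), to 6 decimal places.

1. -46.704272, -28.657488
2. -8.398100, 14.555293
3. -17.354842, -59.954823
4. 20.021023, -114.437883

Point 1:
  Latitude: degrees = first 2 digits = 46, minutes = 42.2563; 46 + 42.2563/60 = 46.7042717
  S → negative
  Longitude: degrees = first 3 digits = 28, minutes = 39.4493; 28 + 39.4493/60 = 28.6574883
  W → negative
Point 2:
  Lat: split at 2 digits → 08° and 23.886′; 8 + 23.886/60 = 8.3981000
  S → negative
  Longitude: split at 3 digits → 014° and 33.3176′; 14 + 33.3176/60 = 14.5552933
  E ⇒ keep positive
Point 3:
  Latitude: split at 2 digits → 17° and 21.2905′; 17 + 21.2905/60 = 17.3548417
  hemisphere S, so the sign is −
  Longitude: split at 3 digits → 059° and 57.2894′; 59 + 57.2894/60 = 59.9548233
  W → negative
Point 4:
  Latitude: degrees = first 2 digits = 20, minutes = 1.2614; 20 + 1.2614/60 = 20.0210233
  N → positive
  Longitude: split at 3 digits → 114° and 26.273′; 114 + 26.273/60 = 114.4378833
  W → negative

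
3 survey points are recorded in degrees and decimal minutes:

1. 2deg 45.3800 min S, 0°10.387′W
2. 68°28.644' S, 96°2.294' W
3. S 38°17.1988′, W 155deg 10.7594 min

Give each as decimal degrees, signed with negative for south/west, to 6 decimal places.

1. -2.756333, -0.173117
2. -68.477400, -96.038233
3. -38.286647, -155.179323

Point 1:
  φ: 2 + 45.38/60 = 2.7563333
  S → negative
  λ: 0 + 10.387/60 = 0.1731167
  W ⇒ negate
Point 2:
  Latitude: 28.644′ = 0.477400°; total 68.4774000
  hemisphere S, so the sign is −
  Longitude: 96 + 2.294/60 = 96.0382333
  W ⇒ negate
Point 3:
  Lat: 38 + 17.1988/60 = 38.2866467
  S ⇒ negate
  λ: 10.7594′ = 0.179323°; total 155.1793233
  W → negative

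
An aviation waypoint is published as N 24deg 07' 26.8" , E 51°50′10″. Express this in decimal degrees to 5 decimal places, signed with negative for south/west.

24.12411, 51.83611

Latitude: 24 + 7/60 + 26.8/3600 = 24.124111
N ⇒ keep positive
λ: 50′ + 10″ = 50.16667′; 51 + 50.16667/60 = 51.836111
E ⇒ keep positive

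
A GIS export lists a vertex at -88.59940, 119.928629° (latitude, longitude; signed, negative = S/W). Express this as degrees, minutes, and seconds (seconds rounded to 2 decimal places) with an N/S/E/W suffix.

88°35′57.84″ S, 119°55′43.06″ E

Latitude is negative → S; |value| = 88.599400
φ: 0.599400° → 35.96400′; 0.96400 × 60 = 57.8400″
λ: 0.928629 × 60 = 55.71774′ → 55′, remainder × 60 = 43.0644″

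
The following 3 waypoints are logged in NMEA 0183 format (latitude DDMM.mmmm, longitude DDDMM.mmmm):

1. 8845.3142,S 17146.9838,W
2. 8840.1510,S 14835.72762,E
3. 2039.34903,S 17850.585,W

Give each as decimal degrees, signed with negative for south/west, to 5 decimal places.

1. -88.75524, -171.78306
2. -88.66918, 148.59546
3. -20.65582, -178.84308

Point 1:
  φ: split at 2 digits → 88° and 45.3142′; 88 + 45.3142/60 = 88.755237
  hemisphere S, so the sign is −
  λ: degrees = first 3 digits = 171, minutes = 46.9838; 171 + 46.9838/60 = 171.783063
  W → negative
Point 2:
  Lat: split at 2 digits → 88° and 40.151′; 88 + 40.151/60 = 88.669183
  S ⇒ negate
  λ: split at 3 digits → 148° and 35.72762′; 148 + 35.72762/60 = 148.595460
  E ⇒ keep positive
Point 3:
  φ: degrees = first 2 digits = 20, minutes = 39.34903; 20 + 39.34903/60 = 20.655817
  S ⇒ negate
  λ: degrees = first 3 digits = 178, minutes = 50.585; 178 + 50.585/60 = 178.843083
  W → negative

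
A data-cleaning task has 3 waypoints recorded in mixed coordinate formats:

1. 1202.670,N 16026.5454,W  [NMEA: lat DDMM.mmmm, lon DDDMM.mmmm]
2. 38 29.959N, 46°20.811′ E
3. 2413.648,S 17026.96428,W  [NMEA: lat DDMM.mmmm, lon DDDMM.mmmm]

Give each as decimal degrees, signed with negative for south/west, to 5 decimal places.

1. 12.04450, -160.44242
2. 38.49932, 46.34685
3. -24.22747, -170.44940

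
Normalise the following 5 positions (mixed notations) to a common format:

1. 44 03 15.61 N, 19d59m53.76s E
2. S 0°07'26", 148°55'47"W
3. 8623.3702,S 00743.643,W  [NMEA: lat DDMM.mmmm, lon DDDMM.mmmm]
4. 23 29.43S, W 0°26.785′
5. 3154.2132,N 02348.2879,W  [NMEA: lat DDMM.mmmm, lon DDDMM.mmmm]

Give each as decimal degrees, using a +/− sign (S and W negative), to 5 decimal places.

1. 44.05434, 19.99827
2. -0.12389, -148.92972
3. -86.38950, -7.72738
4. -23.49050, -0.44642
5. 31.90355, -23.80480

Point 1:
  Latitude: 3′ + 15.61″ = 3.26017′; 44 + 3.26017/60 = 44.054336
  N → positive
  λ: 59′ + 53.76″ = 59.89600′; 19 + 59.89600/60 = 19.998267
  E ⇒ keep positive
Point 2:
  φ: 0° + 7/60 + 26/3600 = 0 + 0.116667 + 0.007222 = 0.123889
  S ⇒ negate
  λ: 55′ + 47″ = 55.78333′; 148 + 55.78333/60 = 148.929722
  W ⇒ negate
Point 3:
  φ: degrees = first 2 digits = 86, minutes = 23.3702; 86 + 23.3702/60 = 86.389503
  hemisphere S, so the sign is −
  Lon: degrees = first 3 digits = 7, minutes = 43.643; 7 + 43.643/60 = 7.727383
  W ⇒ negate
Point 4:
  Lat: 23 + 29.43/60 = 23.490500
  hemisphere S, so the sign is −
  λ: 0 + 26.785/60 = 0.446417
  W → negative
Point 5:
  Latitude: split at 2 digits → 31° and 54.2132′; 31 + 54.2132/60 = 31.903553
  N → positive
  Lon: degrees = first 3 digits = 23, minutes = 48.2879; 23 + 48.2879/60 = 23.804798
  W ⇒ negate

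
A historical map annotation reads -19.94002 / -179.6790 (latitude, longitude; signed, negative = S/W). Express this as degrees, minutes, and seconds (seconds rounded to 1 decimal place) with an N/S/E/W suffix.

19°56′24.1″ S, 179°40′44.4″ W

Latitude is negative → S; |value| = 19.940020
Latitude: whole degrees 19; 56.40120′ → 56′ and 24.072″
Longitude is negative → W; |value| = 179.679000
λ: 0.679000° → 40.74000′; 0.74000 × 60 = 44.400″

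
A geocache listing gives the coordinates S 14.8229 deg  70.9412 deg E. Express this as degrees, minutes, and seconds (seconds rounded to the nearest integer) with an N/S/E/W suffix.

14°49′22″ S, 70°56′28″ E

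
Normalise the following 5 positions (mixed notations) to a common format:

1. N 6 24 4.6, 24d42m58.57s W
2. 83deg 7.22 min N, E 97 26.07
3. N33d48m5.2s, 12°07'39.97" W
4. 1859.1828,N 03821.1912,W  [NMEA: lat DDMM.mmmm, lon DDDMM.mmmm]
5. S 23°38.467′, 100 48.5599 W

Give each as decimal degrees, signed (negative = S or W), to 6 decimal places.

Point 1:
  φ: 6° + 24/60 + 4.6/3600 = 6 + 0.400000 + 0.001278 = 6.4012778
  N → positive
  Longitude: 24 + 42/60 + 58.57/3600 = 24.7162694
  hemisphere W, so the sign is −
Point 2:
  Latitude: 7.22′ = 0.120333°; total 83.1203333
  N → positive
  Lon: 97 + 26.07/60 = 97.4345000
  E ⇒ keep positive
Point 3:
  Latitude: 33° + 48/60 + 5.2/3600 = 33 + 0.800000 + 0.001444 = 33.8014444
  N ⇒ keep positive
  Lon: 12 + 7/60 + 39.97/3600 = 12.1277694
  W → negative
Point 4:
  Latitude: split at 2 digits → 18° and 59.1828′; 18 + 59.1828/60 = 18.9863800
  N ⇒ keep positive
  λ: split at 3 digits → 038° and 21.1912′; 38 + 21.1912/60 = 38.3531867
  W ⇒ negate
Point 5:
  Lat: 23 + 38.467/60 = 23.6411167
  hemisphere S, so the sign is −
  λ: 48.5599′ = 0.809332°; total 100.8093317
  W ⇒ negate

1. 6.401278, -24.716269
2. 83.120333, 97.434500
3. 33.801444, -12.127769
4. 18.986380, -38.353187
5. -23.641117, -100.809332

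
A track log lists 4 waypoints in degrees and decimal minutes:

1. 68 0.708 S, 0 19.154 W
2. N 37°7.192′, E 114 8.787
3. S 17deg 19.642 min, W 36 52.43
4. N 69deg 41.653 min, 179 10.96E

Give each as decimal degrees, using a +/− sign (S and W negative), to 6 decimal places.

1. -68.011800, -0.319233
2. 37.119867, 114.146450
3. -17.327367, -36.873833
4. 69.694217, 179.182667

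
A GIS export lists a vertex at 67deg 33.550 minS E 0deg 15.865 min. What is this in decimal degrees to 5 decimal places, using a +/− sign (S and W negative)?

-67.55917, 0.26442

φ: 67 + 33.55/60 = 67.559167
S ⇒ negate
λ: 15.865′ = 0.264417°; total 0.264417
E ⇒ keep positive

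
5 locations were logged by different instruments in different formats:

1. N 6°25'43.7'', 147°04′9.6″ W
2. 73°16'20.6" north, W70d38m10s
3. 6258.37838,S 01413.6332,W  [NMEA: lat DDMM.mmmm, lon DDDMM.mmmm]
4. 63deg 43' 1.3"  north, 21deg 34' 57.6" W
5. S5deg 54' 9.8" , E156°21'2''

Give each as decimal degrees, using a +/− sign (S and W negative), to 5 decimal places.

Point 1:
  Latitude: 6 + 25/60 + 43.7/3600 = 6.428806
  N ⇒ keep positive
  Longitude: 147° + 4/60 + 9.6/3600 = 147 + 0.066667 + 0.002667 = 147.069333
  W → negative
Point 2:
  φ: 73° + 16/60 + 20.6/3600 = 73 + 0.266667 + 0.005722 = 73.272389
  N → positive
  Longitude: 38′ + 10″ = 38.16667′; 70 + 38.16667/60 = 70.636111
  hemisphere W, so the sign is −
Point 3:
  Latitude: degrees = first 2 digits = 62, minutes = 58.37838; 62 + 58.37838/60 = 62.972973
  S ⇒ negate
  Lon: degrees = first 3 digits = 14, minutes = 13.6332; 14 + 13.6332/60 = 14.227220
  W ⇒ negate
Point 4:
  φ: 43′ + 1.3″ = 43.02167′; 63 + 43.02167/60 = 63.717028
  N ⇒ keep positive
  λ: 21° + 34/60 + 57.6/3600 = 21 + 0.566667 + 0.016000 = 21.582667
  hemisphere W, so the sign is −
Point 5:
  Latitude: 54′ + 9.8″ = 54.16333′; 5 + 54.16333/60 = 5.902722
  S → negative
  Lon: 156° + 21/60 + 2/3600 = 156 + 0.350000 + 0.000556 = 156.350556
  E → positive

1. 6.42881, -147.06933
2. 73.27239, -70.63611
3. -62.97297, -14.22722
4. 63.71703, -21.58267
5. -5.90272, 156.35056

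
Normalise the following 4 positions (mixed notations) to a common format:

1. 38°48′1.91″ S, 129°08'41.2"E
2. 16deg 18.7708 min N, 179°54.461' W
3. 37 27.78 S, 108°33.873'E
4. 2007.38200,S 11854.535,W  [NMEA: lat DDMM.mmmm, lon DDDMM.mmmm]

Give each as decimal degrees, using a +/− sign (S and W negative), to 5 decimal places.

Point 1:
  Lat: 38° + 48/60 + 1.91/3600 = 38 + 0.800000 + 0.000531 = 38.800531
  S ⇒ negate
  λ: 8′ + 41.2″ = 8.68667′; 129 + 8.68667/60 = 129.144778
  E ⇒ keep positive
Point 2:
  Lat: 16 + 18.7708/60 = 16.312847
  N ⇒ keep positive
  Longitude: 54.461′ = 0.907683°; total 179.907683
  W → negative
Point 3:
  Latitude: 37 + 27.78/60 = 37.463000
  S → negative
  Longitude: 108 + 33.873/60 = 108.564550
  E → positive
Point 4:
  φ: split at 2 digits → 20° and 7.382′; 20 + 7.382/60 = 20.123033
  S → negative
  Lon: degrees = first 3 digits = 118, minutes = 54.535; 118 + 54.535/60 = 118.908917
  W ⇒ negate

1. -38.80053, 129.14478
2. 16.31285, -179.90768
3. -37.46300, 108.56455
4. -20.12303, -118.90892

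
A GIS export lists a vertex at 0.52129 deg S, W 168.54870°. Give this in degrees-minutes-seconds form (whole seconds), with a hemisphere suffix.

Latitude: 0.521290° → 31.27740′; 0.27740 × 60 = 16.64″
Lon: whole degrees 168; 32.92200′ → 32′ and 55.32″

0°31′17″ S, 168°32′55″ W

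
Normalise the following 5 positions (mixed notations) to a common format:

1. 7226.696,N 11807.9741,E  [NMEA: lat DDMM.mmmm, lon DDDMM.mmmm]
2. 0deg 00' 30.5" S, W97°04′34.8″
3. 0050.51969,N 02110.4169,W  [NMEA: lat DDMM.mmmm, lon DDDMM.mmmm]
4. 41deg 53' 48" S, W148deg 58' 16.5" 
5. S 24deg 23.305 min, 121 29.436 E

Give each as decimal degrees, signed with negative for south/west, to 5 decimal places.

Point 1:
  Latitude: degrees = first 2 digits = 72, minutes = 26.696; 72 + 26.696/60 = 72.444933
  N → positive
  Longitude: degrees = first 3 digits = 118, minutes = 7.9741; 118 + 7.9741/60 = 118.132902
  E ⇒ keep positive
Point 2:
  Lat: 0′ + 30.5″ = 0.50833′; 0 + 0.50833/60 = 0.008472
  hemisphere S, so the sign is −
  Lon: 97° + 4/60 + 34.8/3600 = 97 + 0.066667 + 0.009667 = 97.076333
  W ⇒ negate
Point 3:
  φ: split at 2 digits → 00° and 50.51969′; 0 + 50.51969/60 = 0.841995
  N ⇒ keep positive
  Longitude: degrees = first 3 digits = 21, minutes = 10.4169; 21 + 10.4169/60 = 21.173615
  W ⇒ negate
Point 4:
  φ: 41 + 53/60 + 48/3600 = 41.896667
  S ⇒ negate
  Longitude: 148 + 58/60 + 16.5/3600 = 148.971250
  hemisphere W, so the sign is −
Point 5:
  Lat: 23.305′ = 0.388417°; total 24.388417
  S ⇒ negate
  Lon: 29.436′ = 0.490600°; total 121.490600
  E ⇒ keep positive

1. 72.44493, 118.13290
2. -0.00847, -97.07633
3. 0.84199, -21.17362
4. -41.89667, -148.97125
5. -24.38842, 121.49060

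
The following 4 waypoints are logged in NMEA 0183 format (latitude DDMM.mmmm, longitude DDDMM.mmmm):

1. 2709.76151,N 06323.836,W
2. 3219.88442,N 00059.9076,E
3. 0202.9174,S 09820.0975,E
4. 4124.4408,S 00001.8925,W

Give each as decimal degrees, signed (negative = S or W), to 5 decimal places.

1. 27.16269, -63.39727
2. 32.33141, 0.99846
3. -2.04862, 98.33496
4. -41.40735, -0.03154

Point 1:
  Lat: split at 2 digits → 27° and 9.76151′; 27 + 9.76151/60 = 27.162692
  N ⇒ keep positive
  Longitude: degrees = first 3 digits = 63, minutes = 23.836; 63 + 23.836/60 = 63.397267
  W ⇒ negate
Point 2:
  φ: degrees = first 2 digits = 32, minutes = 19.88442; 32 + 19.88442/60 = 32.331407
  N ⇒ keep positive
  λ: degrees = first 3 digits = 0, minutes = 59.9076; 0 + 59.9076/60 = 0.998460
  E → positive
Point 3:
  Latitude: split at 2 digits → 02° and 2.9174′; 2 + 2.9174/60 = 2.048623
  S → negative
  Longitude: degrees = first 3 digits = 98, minutes = 20.0975; 98 + 20.0975/60 = 98.334958
  E → positive
Point 4:
  Lat: split at 2 digits → 41° and 24.4408′; 41 + 24.4408/60 = 41.407347
  S → negative
  Longitude: split at 3 digits → 000° and 1.8925′; 0 + 1.8925/60 = 0.031542
  W ⇒ negate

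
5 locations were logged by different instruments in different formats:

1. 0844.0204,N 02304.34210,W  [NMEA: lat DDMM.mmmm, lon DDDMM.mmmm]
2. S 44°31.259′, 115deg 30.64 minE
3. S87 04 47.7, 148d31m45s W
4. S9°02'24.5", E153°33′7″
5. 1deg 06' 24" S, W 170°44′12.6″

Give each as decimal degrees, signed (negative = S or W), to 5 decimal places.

Point 1:
  Lat: split at 2 digits → 08° and 44.0204′; 8 + 44.0204/60 = 8.733673
  N ⇒ keep positive
  Longitude: split at 3 digits → 023° and 4.3421′; 23 + 4.3421/60 = 23.072368
  W → negative
Point 2:
  φ: 44 + 31.259/60 = 44.520983
  S ⇒ negate
  λ: 115 + 30.64/60 = 115.510667
  E → positive
Point 3:
  Latitude: 87° + 4/60 + 47.7/3600 = 87 + 0.066667 + 0.013250 = 87.079917
  S ⇒ negate
  Lon: 148 + 31/60 + 45/3600 = 148.529167
  W → negative
Point 4:
  φ: 2′ + 24.5″ = 2.40833′; 9 + 2.40833/60 = 9.040139
  S → negative
  Longitude: 33′ + 7″ = 33.11667′; 153 + 33.11667/60 = 153.551944
  E → positive
Point 5:
  Latitude: 6′ + 24″ = 6.40000′; 1 + 6.40000/60 = 1.106667
  hemisphere S, so the sign is −
  Lon: 44′ + 12.6″ = 44.21000′; 170 + 44.21000/60 = 170.736833
  W → negative

1. 8.73367, -23.07237
2. -44.52098, 115.51067
3. -87.07992, -148.52917
4. -9.04014, 153.55194
5. -1.10667, -170.73683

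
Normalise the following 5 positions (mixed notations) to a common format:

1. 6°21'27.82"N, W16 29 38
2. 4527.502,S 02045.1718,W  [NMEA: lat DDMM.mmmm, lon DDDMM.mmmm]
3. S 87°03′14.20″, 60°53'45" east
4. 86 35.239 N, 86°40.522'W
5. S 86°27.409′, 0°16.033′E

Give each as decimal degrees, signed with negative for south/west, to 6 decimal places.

1. 6.357728, -16.493889
2. -45.458367, -20.752863
3. -87.053944, 60.895833
4. 86.587317, -86.675367
5. -86.456817, 0.267217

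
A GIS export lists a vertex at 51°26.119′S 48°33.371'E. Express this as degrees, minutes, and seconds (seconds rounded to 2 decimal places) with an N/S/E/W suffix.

Lat: 26.11900′ → 26′ and 0.11900 × 60 = 7.1400″
λ: fractional minutes 0.37100 × 60 = 22.2600″

51°26′7.14″ S, 48°33′22.26″ E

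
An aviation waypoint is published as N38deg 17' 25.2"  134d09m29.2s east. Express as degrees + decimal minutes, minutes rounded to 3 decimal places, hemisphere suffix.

38° 17.420′ N, 134° 9.487′ E

φ: 17 + 25.2/60 = 17.42000′
Lon: 9 + 29.2/60 = 9.48667′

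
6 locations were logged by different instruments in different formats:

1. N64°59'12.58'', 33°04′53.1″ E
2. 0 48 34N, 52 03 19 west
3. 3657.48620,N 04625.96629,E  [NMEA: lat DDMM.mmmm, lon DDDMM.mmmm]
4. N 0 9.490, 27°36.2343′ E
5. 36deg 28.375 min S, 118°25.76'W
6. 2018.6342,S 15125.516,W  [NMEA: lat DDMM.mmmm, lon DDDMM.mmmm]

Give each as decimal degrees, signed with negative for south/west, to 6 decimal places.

1. 64.986828, 33.081417
2. 0.809444, -52.055278
3. 36.958103, 46.432772
4. 0.158167, 27.603905
5. -36.472917, -118.429333
6. -20.310570, -151.425267

Point 1:
  Latitude: 59′ + 12.58″ = 59.20967′; 64 + 59.20967/60 = 64.9868278
  N ⇒ keep positive
  Lon: 33° + 4/60 + 53.1/3600 = 33 + 0.066667 + 0.014750 = 33.0814167
  E → positive
Point 2:
  Latitude: 0 + 48/60 + 34/3600 = 0.8094444
  N ⇒ keep positive
  Longitude: 52° + 3/60 + 19/3600 = 52 + 0.050000 + 0.005278 = 52.0552778
  W → negative
Point 3:
  Latitude: split at 2 digits → 36° and 57.4862′; 36 + 57.4862/60 = 36.9581033
  N → positive
  Lon: split at 3 digits → 046° and 25.96629′; 46 + 25.96629/60 = 46.4327715
  E → positive
Point 4:
  Latitude: 0 + 9.49/60 = 0.1581667
  N → positive
  λ: 36.2343′ = 0.603905°; total 27.6039050
  E → positive
Point 5:
  Lat: 36 + 28.375/60 = 36.4729167
  S ⇒ negate
  λ: 118 + 25.76/60 = 118.4293333
  W → negative
Point 6:
  Lat: degrees = first 2 digits = 20, minutes = 18.6342; 20 + 18.6342/60 = 20.3105700
  S ⇒ negate
  λ: split at 3 digits → 151° and 25.516′; 151 + 25.516/60 = 151.4252667
  hemisphere W, so the sign is −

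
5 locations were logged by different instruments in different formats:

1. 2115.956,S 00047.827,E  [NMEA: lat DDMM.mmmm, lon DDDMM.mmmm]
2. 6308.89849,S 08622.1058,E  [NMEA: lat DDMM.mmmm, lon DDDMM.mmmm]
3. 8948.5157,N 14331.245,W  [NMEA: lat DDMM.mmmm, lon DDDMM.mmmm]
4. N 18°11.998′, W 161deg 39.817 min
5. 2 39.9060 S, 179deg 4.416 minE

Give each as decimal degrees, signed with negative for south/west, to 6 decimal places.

1. -21.265933, 0.797117
2. -63.148308, 86.368430
3. 89.808595, -143.520750
4. 18.199967, -161.663617
5. -2.665100, 179.073600

Point 1:
  φ: split at 2 digits → 21° and 15.956′; 21 + 15.956/60 = 21.2659333
  S ⇒ negate
  Longitude: degrees = first 3 digits = 0, minutes = 47.827; 0 + 47.827/60 = 0.7971167
  E → positive
Point 2:
  Lat: degrees = first 2 digits = 63, minutes = 8.89849; 63 + 8.89849/60 = 63.1483082
  S → negative
  Lon: split at 3 digits → 086° and 22.1058′; 86 + 22.1058/60 = 86.3684300
  E → positive
Point 3:
  Lat: degrees = first 2 digits = 89, minutes = 48.5157; 89 + 48.5157/60 = 89.8085950
  N ⇒ keep positive
  λ: degrees = first 3 digits = 143, minutes = 31.245; 143 + 31.245/60 = 143.5207500
  hemisphere W, so the sign is −
Point 4:
  Lat: 18 + 11.998/60 = 18.1999667
  N ⇒ keep positive
  Lon: 39.817′ = 0.663617°; total 161.6636167
  W → negative
Point 5:
  φ: 2 + 39.906/60 = 2.6651000
  S → negative
  Lon: 179 + 4.416/60 = 179.0736000
  E → positive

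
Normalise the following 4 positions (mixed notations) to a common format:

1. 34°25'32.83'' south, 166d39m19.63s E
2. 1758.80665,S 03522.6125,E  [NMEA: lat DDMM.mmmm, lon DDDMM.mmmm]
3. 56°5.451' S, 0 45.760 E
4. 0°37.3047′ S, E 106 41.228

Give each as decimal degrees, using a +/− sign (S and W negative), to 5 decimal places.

1. -34.42579, 166.65545
2. -17.98011, 35.37688
3. -56.09085, 0.76267
4. -0.62175, 106.68713

Point 1:
  φ: 25′ + 32.83″ = 25.54717′; 34 + 25.54717/60 = 34.425786
  S ⇒ negate
  λ: 166° + 39/60 + 19.63/3600 = 166 + 0.650000 + 0.005453 = 166.655453
  E ⇒ keep positive
Point 2:
  φ: split at 2 digits → 17° and 58.80665′; 17 + 58.80665/60 = 17.980111
  S → negative
  λ: degrees = first 3 digits = 35, minutes = 22.6125; 35 + 22.6125/60 = 35.376875
  E ⇒ keep positive
Point 3:
  φ: 5.451′ = 0.090850°; total 56.090850
  hemisphere S, so the sign is −
  Longitude: 45.76′ = 0.762667°; total 0.762667
  E ⇒ keep positive
Point 4:
  Latitude: 37.3047′ = 0.621745°; total 0.621745
  S → negative
  Longitude: 41.228′ = 0.687133°; total 106.687133
  E ⇒ keep positive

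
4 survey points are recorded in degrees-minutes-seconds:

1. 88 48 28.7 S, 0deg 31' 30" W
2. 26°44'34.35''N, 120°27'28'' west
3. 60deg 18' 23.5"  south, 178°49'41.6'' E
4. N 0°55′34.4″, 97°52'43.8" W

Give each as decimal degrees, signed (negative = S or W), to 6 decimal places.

Point 1:
  Latitude: 48′ + 28.7″ = 48.47833′; 88 + 48.47833/60 = 88.8079722
  S ⇒ negate
  Lon: 0° + 31/60 + 30/3600 = 0 + 0.516667 + 0.008333 = 0.5250000
  W ⇒ negate
Point 2:
  Lat: 26° + 44/60 + 34.35/3600 = 26 + 0.733333 + 0.009542 = 26.7428750
  N → positive
  λ: 27′ + 28″ = 27.46667′; 120 + 27.46667/60 = 120.4577778
  W → negative
Point 3:
  Latitude: 18′ + 23.5″ = 18.39167′; 60 + 18.39167/60 = 60.3065278
  hemisphere S, so the sign is −
  Lon: 178 + 49/60 + 41.6/3600 = 178.8282222
  E → positive
Point 4:
  φ: 0° + 55/60 + 34.4/3600 = 0 + 0.916667 + 0.009556 = 0.9262222
  N ⇒ keep positive
  Lon: 97 + 52/60 + 43.8/3600 = 97.8788333
  W → negative

1. -88.807972, -0.525000
2. 26.742875, -120.457778
3. -60.306528, 178.828222
4. 0.926222, -97.878833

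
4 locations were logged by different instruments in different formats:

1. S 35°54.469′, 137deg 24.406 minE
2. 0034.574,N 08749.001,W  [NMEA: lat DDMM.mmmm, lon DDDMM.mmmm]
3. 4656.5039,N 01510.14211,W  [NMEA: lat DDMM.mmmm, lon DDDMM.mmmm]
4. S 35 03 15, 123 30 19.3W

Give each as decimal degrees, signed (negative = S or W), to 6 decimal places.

1. -35.907817, 137.406767
2. 0.576233, -87.816683
3. 46.941732, -15.169035
4. -35.054167, -123.505361

Point 1:
  Latitude: 54.469′ = 0.907817°; total 35.9078167
  hemisphere S, so the sign is −
  Lon: 24.406′ = 0.406767°; total 137.4067667
  E ⇒ keep positive
Point 2:
  Lat: degrees = first 2 digits = 0, minutes = 34.574; 0 + 34.574/60 = 0.5762333
  N ⇒ keep positive
  λ: degrees = first 3 digits = 87, minutes = 49.001; 87 + 49.001/60 = 87.8166833
  W ⇒ negate
Point 3:
  φ: degrees = first 2 digits = 46, minutes = 56.5039; 46 + 56.5039/60 = 46.9417317
  N → positive
  λ: split at 3 digits → 015° and 10.14211′; 15 + 10.14211/60 = 15.1690352
  hemisphere W, so the sign is −
Point 4:
  Latitude: 35° + 3/60 + 15/3600 = 35 + 0.050000 + 0.004167 = 35.0541667
  hemisphere S, so the sign is −
  Longitude: 123 + 30/60 + 19.3/3600 = 123.5053611
  hemisphere W, so the sign is −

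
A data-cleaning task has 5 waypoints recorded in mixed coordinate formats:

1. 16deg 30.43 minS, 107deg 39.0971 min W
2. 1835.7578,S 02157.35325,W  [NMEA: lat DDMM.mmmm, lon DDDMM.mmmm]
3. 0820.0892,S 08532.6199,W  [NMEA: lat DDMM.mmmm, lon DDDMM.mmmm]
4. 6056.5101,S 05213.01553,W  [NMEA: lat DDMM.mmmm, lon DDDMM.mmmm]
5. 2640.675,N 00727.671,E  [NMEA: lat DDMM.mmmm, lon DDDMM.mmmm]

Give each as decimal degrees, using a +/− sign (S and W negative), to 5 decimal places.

Point 1:
  Latitude: 30.43′ = 0.507167°; total 16.507167
  S ⇒ negate
  Longitude: 39.0971′ = 0.651618°; total 107.651618
  hemisphere W, so the sign is −
Point 2:
  φ: degrees = first 2 digits = 18, minutes = 35.7578; 18 + 35.7578/60 = 18.595963
  hemisphere S, so the sign is −
  λ: split at 3 digits → 021° and 57.35325′; 21 + 57.35325/60 = 21.955888
  W ⇒ negate
Point 3:
  φ: degrees = first 2 digits = 8, minutes = 20.0892; 8 + 20.0892/60 = 8.334820
  S ⇒ negate
  λ: split at 3 digits → 085° and 32.6199′; 85 + 32.6199/60 = 85.543665
  W → negative
Point 4:
  φ: degrees = first 2 digits = 60, minutes = 56.5101; 60 + 56.5101/60 = 60.941835
  S → negative
  Longitude: degrees = first 3 digits = 52, minutes = 13.01553; 52 + 13.01553/60 = 52.216926
  W → negative
Point 5:
  Lat: degrees = first 2 digits = 26, minutes = 40.675; 26 + 40.675/60 = 26.677917
  N → positive
  λ: split at 3 digits → 007° and 27.671′; 7 + 27.671/60 = 7.461183
  E ⇒ keep positive

1. -16.50717, -107.65162
2. -18.59596, -21.95589
3. -8.33482, -85.54367
4. -60.94184, -52.21693
5. 26.67792, 7.46118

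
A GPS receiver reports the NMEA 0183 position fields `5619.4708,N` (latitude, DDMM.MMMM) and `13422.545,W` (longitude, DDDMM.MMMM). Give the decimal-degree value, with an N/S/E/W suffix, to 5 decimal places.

φ: degrees = first 2 digits = 56, minutes = 19.4708; 56 + 19.4708/60 = 56.324513
λ: degrees = first 3 digits = 134, minutes = 22.545; 134 + 22.545/60 = 134.375750

56.32451° N, 134.37575° W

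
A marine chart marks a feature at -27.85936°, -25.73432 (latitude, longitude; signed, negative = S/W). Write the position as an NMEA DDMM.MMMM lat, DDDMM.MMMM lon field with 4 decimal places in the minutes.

2751.5616,S / 02544.0592,W

Latitude is negative → S; |value| = 27.859360
Latitude: fractional part 0.859360 → 51.561600 minutes
Longitude is negative → W; |value| = 25.734320
λ: minutes = (25.734320 − 25) × 60 = 44.059200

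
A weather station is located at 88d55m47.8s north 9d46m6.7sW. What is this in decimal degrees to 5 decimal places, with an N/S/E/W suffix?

88.92994° N, 9.76853° W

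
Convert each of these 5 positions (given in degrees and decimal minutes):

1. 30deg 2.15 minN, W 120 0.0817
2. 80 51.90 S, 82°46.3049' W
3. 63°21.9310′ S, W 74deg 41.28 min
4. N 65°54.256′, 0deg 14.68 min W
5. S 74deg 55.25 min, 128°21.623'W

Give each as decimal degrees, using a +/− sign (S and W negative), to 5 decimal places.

1. 30.03583, -120.00136
2. -80.86500, -82.77175
3. -63.36552, -74.68800
4. 65.90427, -0.24467
5. -74.92083, -128.36038

Point 1:
  Lat: 2.15′ = 0.035833°; total 30.035833
  N → positive
  λ: 120 + 0.0817/60 = 120.001362
  W ⇒ negate
Point 2:
  Lat: 51.9′ = 0.865000°; total 80.865000
  S → negative
  Longitude: 46.3049′ = 0.771748°; total 82.771748
  W ⇒ negate
Point 3:
  Latitude: 21.931′ = 0.365517°; total 63.365517
  S → negative
  λ: 74 + 41.28/60 = 74.688000
  W ⇒ negate
Point 4:
  φ: 65 + 54.256/60 = 65.904267
  N ⇒ keep positive
  Lon: 0 + 14.68/60 = 0.244667
  hemisphere W, so the sign is −
Point 5:
  Latitude: 74 + 55.25/60 = 74.920833
  S → negative
  Lon: 128 + 21.623/60 = 128.360383
  W ⇒ negate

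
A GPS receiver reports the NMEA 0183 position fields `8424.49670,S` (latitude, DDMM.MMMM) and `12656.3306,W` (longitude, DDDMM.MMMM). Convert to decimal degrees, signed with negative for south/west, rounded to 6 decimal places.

-84.408278, -126.938843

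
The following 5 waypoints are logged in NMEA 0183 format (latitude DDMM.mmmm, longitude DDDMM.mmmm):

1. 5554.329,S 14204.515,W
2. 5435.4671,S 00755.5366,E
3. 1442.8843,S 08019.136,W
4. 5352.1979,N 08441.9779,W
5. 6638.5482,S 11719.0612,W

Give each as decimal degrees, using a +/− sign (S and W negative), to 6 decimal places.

1. -55.905483, -142.075250
2. -54.591118, 7.925610
3. -14.714738, -80.318933
4. 53.869965, -84.699632
5. -66.642470, -117.317687

Point 1:
  Lat: degrees = first 2 digits = 55, minutes = 54.329; 55 + 54.329/60 = 55.9054833
  S ⇒ negate
  Lon: split at 3 digits → 142° and 4.515′; 142 + 4.515/60 = 142.0752500
  W → negative
Point 2:
  Latitude: split at 2 digits → 54° and 35.4671′; 54 + 35.4671/60 = 54.5911183
  S ⇒ negate
  λ: split at 3 digits → 007° and 55.5366′; 7 + 55.5366/60 = 7.9256100
  E ⇒ keep positive
Point 3:
  Lat: split at 2 digits → 14° and 42.8843′; 14 + 42.8843/60 = 14.7147383
  hemisphere S, so the sign is −
  Longitude: split at 3 digits → 080° and 19.136′; 80 + 19.136/60 = 80.3189333
  W ⇒ negate
Point 4:
  Lat: split at 2 digits → 53° and 52.1979′; 53 + 52.1979/60 = 53.8699650
  N ⇒ keep positive
  Longitude: split at 3 digits → 084° and 41.9779′; 84 + 41.9779/60 = 84.6996317
  W → negative
Point 5:
  Lat: degrees = first 2 digits = 66, minutes = 38.5482; 66 + 38.5482/60 = 66.6424700
  S ⇒ negate
  Longitude: split at 3 digits → 117° and 19.0612′; 117 + 19.0612/60 = 117.3176867
  W ⇒ negate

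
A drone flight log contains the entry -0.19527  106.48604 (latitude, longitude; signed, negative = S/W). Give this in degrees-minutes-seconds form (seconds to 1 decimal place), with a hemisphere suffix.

0°11′43.0″ S, 106°29′9.7″ E

Latitude is negative → S; |value| = 0.195270
Lat: 0.195270° → 11.71620′; 0.71620 × 60 = 42.972″
λ: 0.486040° → 29.16240′; 0.16240 × 60 = 9.744″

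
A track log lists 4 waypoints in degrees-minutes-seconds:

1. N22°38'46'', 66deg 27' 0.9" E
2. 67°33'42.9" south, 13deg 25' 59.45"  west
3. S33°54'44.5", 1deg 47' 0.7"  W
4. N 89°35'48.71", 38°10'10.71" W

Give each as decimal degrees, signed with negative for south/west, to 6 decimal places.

Point 1:
  Latitude: 22° + 38/60 + 46/3600 = 22 + 0.633333 + 0.012778 = 22.6461111
  N → positive
  Longitude: 27′ + 0.9″ = 27.01500′; 66 + 27.01500/60 = 66.4502500
  E ⇒ keep positive
Point 2:
  φ: 33′ + 42.9″ = 33.71500′; 67 + 33.71500/60 = 67.5619167
  S → negative
  Lon: 13° + 25/60 + 59.45/3600 = 13 + 0.416667 + 0.016514 = 13.4331806
  hemisphere W, so the sign is −
Point 3:
  Lat: 33 + 54/60 + 44.5/3600 = 33.9123611
  hemisphere S, so the sign is −
  Longitude: 47′ + 0.7″ = 47.01167′; 1 + 47.01167/60 = 1.7835278
  W → negative
Point 4:
  Latitude: 35′ + 48.71″ = 35.81183′; 89 + 35.81183/60 = 89.5968639
  N → positive
  Lon: 38° + 10/60 + 10.71/3600 = 38 + 0.166667 + 0.002975 = 38.1696417
  W → negative

1. 22.646111, 66.450250
2. -67.561917, -13.433181
3. -33.912361, -1.783528
4. 89.596864, -38.169642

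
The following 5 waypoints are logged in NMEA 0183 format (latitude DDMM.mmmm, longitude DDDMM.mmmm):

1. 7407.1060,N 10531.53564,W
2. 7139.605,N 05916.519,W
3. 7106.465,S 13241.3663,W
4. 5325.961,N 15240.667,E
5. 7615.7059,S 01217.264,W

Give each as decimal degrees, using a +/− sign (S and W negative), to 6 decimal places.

1. 74.118433, -105.525594
2. 71.660083, -59.275317
3. -71.107750, -132.689438
4. 53.432683, 152.677783
5. -76.261765, -12.287733

Point 1:
  φ: degrees = first 2 digits = 74, minutes = 7.106; 74 + 7.106/60 = 74.1184333
  N → positive
  λ: split at 3 digits → 105° and 31.53564′; 105 + 31.53564/60 = 105.5255940
  W ⇒ negate
Point 2:
  φ: split at 2 digits → 71° and 39.605′; 71 + 39.605/60 = 71.6600833
  N → positive
  Lon: split at 3 digits → 059° and 16.519′; 59 + 16.519/60 = 59.2753167
  W ⇒ negate
Point 3:
  φ: split at 2 digits → 71° and 6.465′; 71 + 6.465/60 = 71.1077500
  S → negative
  Longitude: split at 3 digits → 132° and 41.3663′; 132 + 41.3663/60 = 132.6894383
  W ⇒ negate
Point 4:
  Lat: degrees = first 2 digits = 53, minutes = 25.961; 53 + 25.961/60 = 53.4326833
  N → positive
  λ: degrees = first 3 digits = 152, minutes = 40.667; 152 + 40.667/60 = 152.6777833
  E → positive
Point 5:
  φ: degrees = first 2 digits = 76, minutes = 15.7059; 76 + 15.7059/60 = 76.2617650
  S ⇒ negate
  λ: split at 3 digits → 012° and 17.264′; 12 + 17.264/60 = 12.2877333
  W → negative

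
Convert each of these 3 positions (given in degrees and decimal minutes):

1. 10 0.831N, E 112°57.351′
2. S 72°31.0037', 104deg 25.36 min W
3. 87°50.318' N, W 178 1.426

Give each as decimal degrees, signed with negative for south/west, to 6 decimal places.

Point 1:
  Lat: 0.831′ = 0.013850°; total 10.0138500
  N ⇒ keep positive
  Longitude: 112 + 57.351/60 = 112.9558500
  E ⇒ keep positive
Point 2:
  Lat: 72 + 31.0037/60 = 72.5167283
  S → negative
  λ: 104 + 25.36/60 = 104.4226667
  W → negative
Point 3:
  φ: 87 + 50.318/60 = 87.8386333
  N ⇒ keep positive
  λ: 178 + 1.426/60 = 178.0237667
  W → negative

1. 10.013850, 112.955850
2. -72.516728, -104.422667
3. 87.838633, -178.023767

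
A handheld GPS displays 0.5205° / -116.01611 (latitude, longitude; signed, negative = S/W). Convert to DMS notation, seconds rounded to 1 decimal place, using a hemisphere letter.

φ: whole degrees 0; 31.23000′ → 31′ and 13.800″
Longitude is negative → W; |value| = 116.016110
Longitude: 0.016110° → 0.96660′; 0.96660 × 60 = 57.996″

0°31′13.8″ N, 116°00′58.0″ W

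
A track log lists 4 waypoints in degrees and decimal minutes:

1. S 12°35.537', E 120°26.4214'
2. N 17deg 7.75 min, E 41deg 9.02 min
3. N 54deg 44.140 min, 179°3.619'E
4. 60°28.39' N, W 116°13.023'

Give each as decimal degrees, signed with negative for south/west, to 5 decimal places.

Point 1:
  Latitude: 12 + 35.537/60 = 12.592283
  S ⇒ negate
  λ: 120 + 26.4214/60 = 120.440357
  E ⇒ keep positive
Point 2:
  φ: 17 + 7.75/60 = 17.129167
  N → positive
  λ: 41 + 9.02/60 = 41.150333
  E → positive
Point 3:
  Lat: 44.14′ = 0.735667°; total 54.735667
  N ⇒ keep positive
  Lon: 3.619′ = 0.060317°; total 179.060317
  E → positive
Point 4:
  Lat: 28.39′ = 0.473167°; total 60.473167
  N → positive
  λ: 116 + 13.023/60 = 116.217050
  W ⇒ negate

1. -12.59228, 120.44036
2. 17.12917, 41.15033
3. 54.73567, 179.06032
4. 60.47317, -116.21705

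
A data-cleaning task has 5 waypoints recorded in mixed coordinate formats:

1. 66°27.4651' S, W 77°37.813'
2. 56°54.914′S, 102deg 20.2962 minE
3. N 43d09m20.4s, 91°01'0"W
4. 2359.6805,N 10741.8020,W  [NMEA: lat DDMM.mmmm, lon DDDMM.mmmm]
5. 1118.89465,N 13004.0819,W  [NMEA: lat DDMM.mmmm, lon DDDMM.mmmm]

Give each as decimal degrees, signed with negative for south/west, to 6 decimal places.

1. -66.457752, -77.630217
2. -56.915233, 102.338270
3. 43.155667, -91.016667
4. 23.994675, -107.696700
5. 11.314911, -130.068032

Point 1:
  Lat: 27.4651′ = 0.457752°; total 66.4577517
  hemisphere S, so the sign is −
  Longitude: 37.813′ = 0.630217°; total 77.6302167
  W ⇒ negate
Point 2:
  Lat: 54.914′ = 0.915233°; total 56.9152333
  S ⇒ negate
  Lon: 102 + 20.2962/60 = 102.3382700
  E → positive
Point 3:
  Latitude: 9′ + 20.4″ = 9.34000′; 43 + 9.34000/60 = 43.1556667
  N ⇒ keep positive
  λ: 91° + 1/60 + 0/3600 = 91 + 0.016667 + 0.000000 = 91.0166667
  W → negative
Point 4:
  Latitude: split at 2 digits → 23° and 59.6805′; 23 + 59.6805/60 = 23.9946750
  N ⇒ keep positive
  Lon: split at 3 digits → 107° and 41.802′; 107 + 41.802/60 = 107.6967000
  hemisphere W, so the sign is −
Point 5:
  Lat: split at 2 digits → 11° and 18.89465′; 11 + 18.89465/60 = 11.3149108
  N ⇒ keep positive
  Lon: degrees = first 3 digits = 130, minutes = 4.0819; 130 + 4.0819/60 = 130.0680317
  hemisphere W, so the sign is −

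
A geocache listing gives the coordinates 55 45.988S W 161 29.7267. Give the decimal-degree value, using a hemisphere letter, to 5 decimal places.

55.76647° S, 161.49545° W

Latitude: 45.988′ = 0.766467°; total 55.766467
Longitude: 29.7267′ = 0.495445°; total 161.495445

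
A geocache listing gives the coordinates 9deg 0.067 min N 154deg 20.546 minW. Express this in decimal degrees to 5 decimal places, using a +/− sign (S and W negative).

Latitude: 0.067′ = 0.001117°; total 9.001117
N ⇒ keep positive
Longitude: 154 + 20.546/60 = 154.342433
W ⇒ negate

9.00112, -154.34243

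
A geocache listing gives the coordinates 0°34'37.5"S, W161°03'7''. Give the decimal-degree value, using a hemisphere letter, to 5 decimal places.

Lat: 0 + 34/60 + 37.5/3600 = 0.577083
λ: 3′ + 7″ = 3.11667′; 161 + 3.11667/60 = 161.051944

0.57708° S, 161.05194° W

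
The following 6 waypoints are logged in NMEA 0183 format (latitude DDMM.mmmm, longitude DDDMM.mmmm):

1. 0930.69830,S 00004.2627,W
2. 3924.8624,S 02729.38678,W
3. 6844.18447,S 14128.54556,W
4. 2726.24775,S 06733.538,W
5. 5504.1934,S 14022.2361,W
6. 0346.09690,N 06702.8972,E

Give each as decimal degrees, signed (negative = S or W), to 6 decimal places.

Point 1:
  φ: degrees = first 2 digits = 9, minutes = 30.6983; 9 + 30.6983/60 = 9.5116383
  hemisphere S, so the sign is −
  Lon: split at 3 digits → 000° and 4.2627′; 0 + 4.2627/60 = 0.0710450
  W ⇒ negate
Point 2:
  Lat: degrees = first 2 digits = 39, minutes = 24.8624; 39 + 24.8624/60 = 39.4143733
  S → negative
  Lon: split at 3 digits → 027° and 29.38678′; 27 + 29.38678/60 = 27.4897797
  hemisphere W, so the sign is −
Point 3:
  Latitude: degrees = first 2 digits = 68, minutes = 44.18447; 68 + 44.18447/60 = 68.7364078
  hemisphere S, so the sign is −
  Lon: degrees = first 3 digits = 141, minutes = 28.54556; 141 + 28.54556/60 = 141.4757593
  W ⇒ negate
Point 4:
  Lat: degrees = first 2 digits = 27, minutes = 26.24775; 27 + 26.24775/60 = 27.4374625
  hemisphere S, so the sign is −
  Lon: split at 3 digits → 067° and 33.538′; 67 + 33.538/60 = 67.5589667
  W → negative
Point 5:
  φ: degrees = first 2 digits = 55, minutes = 4.1934; 55 + 4.1934/60 = 55.0698900
  S ⇒ negate
  Lon: split at 3 digits → 140° and 22.2361′; 140 + 22.2361/60 = 140.3706017
  hemisphere W, so the sign is −
Point 6:
  Lat: degrees = first 2 digits = 3, minutes = 46.0969; 3 + 46.0969/60 = 3.7682817
  N ⇒ keep positive
  λ: degrees = first 3 digits = 67, minutes = 2.8972; 67 + 2.8972/60 = 67.0482867
  E → positive

1. -9.511638, -0.071045
2. -39.414373, -27.489780
3. -68.736408, -141.475759
4. -27.437463, -67.558967
5. -55.069890, -140.370602
6. 3.768282, 67.048287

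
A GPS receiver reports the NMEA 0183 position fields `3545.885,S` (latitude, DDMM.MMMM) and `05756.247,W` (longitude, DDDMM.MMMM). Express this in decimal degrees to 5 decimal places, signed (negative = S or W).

-35.76475, -57.93745

Latitude: degrees = first 2 digits = 35, minutes = 45.885; 35 + 45.885/60 = 35.764750
hemisphere S, so the sign is −
λ: degrees = first 3 digits = 57, minutes = 56.247; 57 + 56.247/60 = 57.937450
W ⇒ negate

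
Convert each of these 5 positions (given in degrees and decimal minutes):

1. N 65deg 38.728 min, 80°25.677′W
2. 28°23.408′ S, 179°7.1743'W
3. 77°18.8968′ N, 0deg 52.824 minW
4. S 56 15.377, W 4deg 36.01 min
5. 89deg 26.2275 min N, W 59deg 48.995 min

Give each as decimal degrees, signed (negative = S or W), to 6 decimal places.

Point 1:
  Lat: 65 + 38.728/60 = 65.6454667
  N ⇒ keep positive
  Lon: 80 + 25.677/60 = 80.4279500
  W ⇒ negate
Point 2:
  Latitude: 23.408′ = 0.390133°; total 28.3901333
  S → negative
  λ: 179 + 7.1743/60 = 179.1195717
  hemisphere W, so the sign is −
Point 3:
  Latitude: 18.8968′ = 0.314947°; total 77.3149467
  N → positive
  Longitude: 52.824′ = 0.880400°; total 0.8804000
  W ⇒ negate
Point 4:
  φ: 15.377′ = 0.256283°; total 56.2562833
  hemisphere S, so the sign is −
  λ: 36.01′ = 0.600167°; total 4.6001667
  W → negative
Point 5:
  Lat: 89 + 26.2275/60 = 89.4371250
  N ⇒ keep positive
  Longitude: 48.995′ = 0.816583°; total 59.8165833
  hemisphere W, so the sign is −

1. 65.645467, -80.427950
2. -28.390133, -179.119572
3. 77.314947, -0.880400
4. -56.256283, -4.600167
5. 89.437125, -59.816583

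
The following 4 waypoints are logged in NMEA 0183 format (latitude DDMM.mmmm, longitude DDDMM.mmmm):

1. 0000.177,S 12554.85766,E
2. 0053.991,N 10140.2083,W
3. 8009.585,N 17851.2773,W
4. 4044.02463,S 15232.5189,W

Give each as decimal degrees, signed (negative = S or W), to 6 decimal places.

1. -0.002950, 125.914294
2. 0.899850, -101.670138
3. 80.159750, -178.854622
4. -40.733744, -152.541982

Point 1:
  Latitude: split at 2 digits → 00° and 0.177′; 0 + 0.177/60 = 0.0029500
  hemisphere S, so the sign is −
  Longitude: split at 3 digits → 125° and 54.85766′; 125 + 54.85766/60 = 125.9142943
  E → positive
Point 2:
  Lat: degrees = first 2 digits = 0, minutes = 53.991; 0 + 53.991/60 = 0.8998500
  N ⇒ keep positive
  Longitude: split at 3 digits → 101° and 40.2083′; 101 + 40.2083/60 = 101.6701383
  W ⇒ negate
Point 3:
  Lat: degrees = first 2 digits = 80, minutes = 9.585; 80 + 9.585/60 = 80.1597500
  N ⇒ keep positive
  Longitude: degrees = first 3 digits = 178, minutes = 51.2773; 178 + 51.2773/60 = 178.8546217
  hemisphere W, so the sign is −
Point 4:
  φ: degrees = first 2 digits = 40, minutes = 44.02463; 40 + 44.02463/60 = 40.7337438
  S ⇒ negate
  Lon: degrees = first 3 digits = 152, minutes = 32.5189; 152 + 32.5189/60 = 152.5419817
  W → negative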